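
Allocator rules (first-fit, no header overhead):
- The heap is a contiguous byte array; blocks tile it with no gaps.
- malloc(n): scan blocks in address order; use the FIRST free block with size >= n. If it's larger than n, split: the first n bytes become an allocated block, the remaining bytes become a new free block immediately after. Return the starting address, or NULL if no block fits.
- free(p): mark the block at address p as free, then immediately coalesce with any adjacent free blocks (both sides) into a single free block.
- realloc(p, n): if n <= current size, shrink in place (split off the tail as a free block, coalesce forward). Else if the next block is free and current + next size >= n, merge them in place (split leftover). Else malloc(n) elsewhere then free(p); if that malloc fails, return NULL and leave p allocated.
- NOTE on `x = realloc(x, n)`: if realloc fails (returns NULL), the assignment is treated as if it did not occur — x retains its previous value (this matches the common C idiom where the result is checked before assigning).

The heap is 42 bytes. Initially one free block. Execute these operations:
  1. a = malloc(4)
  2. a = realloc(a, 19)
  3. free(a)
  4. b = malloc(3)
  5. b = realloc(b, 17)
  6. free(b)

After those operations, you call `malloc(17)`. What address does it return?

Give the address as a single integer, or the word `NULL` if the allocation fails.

Op 1: a = malloc(4) -> a = 0; heap: [0-3 ALLOC][4-41 FREE]
Op 2: a = realloc(a, 19) -> a = 0; heap: [0-18 ALLOC][19-41 FREE]
Op 3: free(a) -> (freed a); heap: [0-41 FREE]
Op 4: b = malloc(3) -> b = 0; heap: [0-2 ALLOC][3-41 FREE]
Op 5: b = realloc(b, 17) -> b = 0; heap: [0-16 ALLOC][17-41 FREE]
Op 6: free(b) -> (freed b); heap: [0-41 FREE]
malloc(17): first-fit scan over [0-41 FREE] -> 0

Answer: 0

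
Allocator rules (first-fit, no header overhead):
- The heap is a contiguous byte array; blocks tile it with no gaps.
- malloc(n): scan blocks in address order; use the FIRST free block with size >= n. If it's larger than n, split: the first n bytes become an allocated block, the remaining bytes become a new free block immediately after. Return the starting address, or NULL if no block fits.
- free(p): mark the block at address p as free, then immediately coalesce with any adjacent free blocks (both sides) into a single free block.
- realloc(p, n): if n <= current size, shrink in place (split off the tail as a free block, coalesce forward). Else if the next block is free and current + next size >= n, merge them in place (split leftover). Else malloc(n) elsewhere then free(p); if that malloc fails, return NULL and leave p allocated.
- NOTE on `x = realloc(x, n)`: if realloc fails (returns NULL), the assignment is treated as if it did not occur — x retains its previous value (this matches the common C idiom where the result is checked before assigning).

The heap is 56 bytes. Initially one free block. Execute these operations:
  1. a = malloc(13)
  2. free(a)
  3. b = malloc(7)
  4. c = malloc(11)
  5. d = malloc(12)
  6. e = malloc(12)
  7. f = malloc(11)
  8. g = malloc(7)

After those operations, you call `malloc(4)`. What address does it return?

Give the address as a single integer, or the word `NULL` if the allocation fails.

Answer: NULL

Derivation:
Op 1: a = malloc(13) -> a = 0; heap: [0-12 ALLOC][13-55 FREE]
Op 2: free(a) -> (freed a); heap: [0-55 FREE]
Op 3: b = malloc(7) -> b = 0; heap: [0-6 ALLOC][7-55 FREE]
Op 4: c = malloc(11) -> c = 7; heap: [0-6 ALLOC][7-17 ALLOC][18-55 FREE]
Op 5: d = malloc(12) -> d = 18; heap: [0-6 ALLOC][7-17 ALLOC][18-29 ALLOC][30-55 FREE]
Op 6: e = malloc(12) -> e = 30; heap: [0-6 ALLOC][7-17 ALLOC][18-29 ALLOC][30-41 ALLOC][42-55 FREE]
Op 7: f = malloc(11) -> f = 42; heap: [0-6 ALLOC][7-17 ALLOC][18-29 ALLOC][30-41 ALLOC][42-52 ALLOC][53-55 FREE]
Op 8: g = malloc(7) -> g = NULL; heap: [0-6 ALLOC][7-17 ALLOC][18-29 ALLOC][30-41 ALLOC][42-52 ALLOC][53-55 FREE]
malloc(4): first-fit scan over [0-6 ALLOC][7-17 ALLOC][18-29 ALLOC][30-41 ALLOC][42-52 ALLOC][53-55 FREE] -> NULL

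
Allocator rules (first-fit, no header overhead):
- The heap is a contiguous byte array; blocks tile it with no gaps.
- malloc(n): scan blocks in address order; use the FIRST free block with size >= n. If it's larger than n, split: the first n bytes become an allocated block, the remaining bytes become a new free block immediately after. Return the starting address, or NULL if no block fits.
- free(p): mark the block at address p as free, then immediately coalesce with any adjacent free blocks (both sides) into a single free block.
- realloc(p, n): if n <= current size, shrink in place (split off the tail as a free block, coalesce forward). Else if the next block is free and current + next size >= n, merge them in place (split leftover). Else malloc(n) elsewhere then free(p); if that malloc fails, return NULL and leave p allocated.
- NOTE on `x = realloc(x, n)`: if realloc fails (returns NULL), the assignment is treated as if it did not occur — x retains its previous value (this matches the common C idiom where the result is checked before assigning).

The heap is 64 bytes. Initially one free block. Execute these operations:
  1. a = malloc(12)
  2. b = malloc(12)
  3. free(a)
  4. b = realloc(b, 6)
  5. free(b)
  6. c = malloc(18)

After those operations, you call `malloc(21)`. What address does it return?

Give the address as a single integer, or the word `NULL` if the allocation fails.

Op 1: a = malloc(12) -> a = 0; heap: [0-11 ALLOC][12-63 FREE]
Op 2: b = malloc(12) -> b = 12; heap: [0-11 ALLOC][12-23 ALLOC][24-63 FREE]
Op 3: free(a) -> (freed a); heap: [0-11 FREE][12-23 ALLOC][24-63 FREE]
Op 4: b = realloc(b, 6) -> b = 12; heap: [0-11 FREE][12-17 ALLOC][18-63 FREE]
Op 5: free(b) -> (freed b); heap: [0-63 FREE]
Op 6: c = malloc(18) -> c = 0; heap: [0-17 ALLOC][18-63 FREE]
malloc(21): first-fit scan over [0-17 ALLOC][18-63 FREE] -> 18

Answer: 18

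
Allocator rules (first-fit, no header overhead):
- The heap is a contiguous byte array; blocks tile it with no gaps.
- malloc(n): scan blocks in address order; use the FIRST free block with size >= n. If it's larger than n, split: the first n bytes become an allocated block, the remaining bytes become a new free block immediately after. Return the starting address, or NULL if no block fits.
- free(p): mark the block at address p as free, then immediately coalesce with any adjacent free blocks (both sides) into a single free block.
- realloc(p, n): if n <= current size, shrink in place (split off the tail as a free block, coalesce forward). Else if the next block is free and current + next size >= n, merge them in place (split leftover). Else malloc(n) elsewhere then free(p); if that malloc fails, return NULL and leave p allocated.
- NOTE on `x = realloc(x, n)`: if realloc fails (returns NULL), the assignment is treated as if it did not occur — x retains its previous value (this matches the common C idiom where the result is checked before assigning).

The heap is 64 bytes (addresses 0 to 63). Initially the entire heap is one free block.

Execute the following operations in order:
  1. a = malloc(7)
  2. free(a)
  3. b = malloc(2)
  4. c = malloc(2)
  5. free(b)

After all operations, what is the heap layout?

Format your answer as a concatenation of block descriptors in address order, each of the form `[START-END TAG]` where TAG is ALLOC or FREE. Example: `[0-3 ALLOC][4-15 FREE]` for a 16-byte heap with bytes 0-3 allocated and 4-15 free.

Op 1: a = malloc(7) -> a = 0; heap: [0-6 ALLOC][7-63 FREE]
Op 2: free(a) -> (freed a); heap: [0-63 FREE]
Op 3: b = malloc(2) -> b = 0; heap: [0-1 ALLOC][2-63 FREE]
Op 4: c = malloc(2) -> c = 2; heap: [0-1 ALLOC][2-3 ALLOC][4-63 FREE]
Op 5: free(b) -> (freed b); heap: [0-1 FREE][2-3 ALLOC][4-63 FREE]

Answer: [0-1 FREE][2-3 ALLOC][4-63 FREE]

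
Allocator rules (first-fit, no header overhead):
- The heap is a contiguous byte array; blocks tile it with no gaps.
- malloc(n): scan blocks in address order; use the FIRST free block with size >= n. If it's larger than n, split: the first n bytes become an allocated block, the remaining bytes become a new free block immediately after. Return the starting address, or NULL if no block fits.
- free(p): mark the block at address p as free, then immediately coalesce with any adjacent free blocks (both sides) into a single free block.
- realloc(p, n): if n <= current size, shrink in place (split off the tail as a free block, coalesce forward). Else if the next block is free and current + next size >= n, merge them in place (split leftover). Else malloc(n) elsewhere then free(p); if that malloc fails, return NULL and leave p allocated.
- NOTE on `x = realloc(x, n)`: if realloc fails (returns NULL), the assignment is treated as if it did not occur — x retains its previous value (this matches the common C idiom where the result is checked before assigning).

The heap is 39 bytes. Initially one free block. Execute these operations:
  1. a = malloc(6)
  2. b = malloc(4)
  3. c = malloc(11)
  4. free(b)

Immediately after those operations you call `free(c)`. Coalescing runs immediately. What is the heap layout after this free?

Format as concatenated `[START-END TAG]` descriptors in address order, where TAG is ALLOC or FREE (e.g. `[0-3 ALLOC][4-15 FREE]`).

Answer: [0-5 ALLOC][6-38 FREE]

Derivation:
Op 1: a = malloc(6) -> a = 0; heap: [0-5 ALLOC][6-38 FREE]
Op 2: b = malloc(4) -> b = 6; heap: [0-5 ALLOC][6-9 ALLOC][10-38 FREE]
Op 3: c = malloc(11) -> c = 10; heap: [0-5 ALLOC][6-9 ALLOC][10-20 ALLOC][21-38 FREE]
Op 4: free(b) -> (freed b); heap: [0-5 ALLOC][6-9 FREE][10-20 ALLOC][21-38 FREE]
free(c): c = 10 -> block [10-20 ALLOC]; mark free, coalesce with adjacent free neighbors -> [0-5 ALLOC][6-38 FREE]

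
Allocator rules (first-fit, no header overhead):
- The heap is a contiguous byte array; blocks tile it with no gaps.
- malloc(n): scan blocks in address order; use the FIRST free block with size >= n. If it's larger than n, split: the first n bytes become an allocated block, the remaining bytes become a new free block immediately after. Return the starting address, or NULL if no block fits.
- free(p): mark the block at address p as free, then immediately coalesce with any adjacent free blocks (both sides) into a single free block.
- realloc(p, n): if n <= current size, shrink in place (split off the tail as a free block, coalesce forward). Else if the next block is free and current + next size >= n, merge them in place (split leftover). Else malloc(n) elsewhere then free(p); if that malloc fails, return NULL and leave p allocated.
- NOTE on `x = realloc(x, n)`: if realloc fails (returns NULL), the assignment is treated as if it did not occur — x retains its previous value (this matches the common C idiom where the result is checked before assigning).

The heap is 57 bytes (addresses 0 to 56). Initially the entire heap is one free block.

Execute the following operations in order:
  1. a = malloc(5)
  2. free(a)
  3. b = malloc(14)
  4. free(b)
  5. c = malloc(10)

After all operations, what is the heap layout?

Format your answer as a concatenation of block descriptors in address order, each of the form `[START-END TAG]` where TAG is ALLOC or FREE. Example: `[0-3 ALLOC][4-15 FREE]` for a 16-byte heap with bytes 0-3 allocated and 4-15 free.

Op 1: a = malloc(5) -> a = 0; heap: [0-4 ALLOC][5-56 FREE]
Op 2: free(a) -> (freed a); heap: [0-56 FREE]
Op 3: b = malloc(14) -> b = 0; heap: [0-13 ALLOC][14-56 FREE]
Op 4: free(b) -> (freed b); heap: [0-56 FREE]
Op 5: c = malloc(10) -> c = 0; heap: [0-9 ALLOC][10-56 FREE]

Answer: [0-9 ALLOC][10-56 FREE]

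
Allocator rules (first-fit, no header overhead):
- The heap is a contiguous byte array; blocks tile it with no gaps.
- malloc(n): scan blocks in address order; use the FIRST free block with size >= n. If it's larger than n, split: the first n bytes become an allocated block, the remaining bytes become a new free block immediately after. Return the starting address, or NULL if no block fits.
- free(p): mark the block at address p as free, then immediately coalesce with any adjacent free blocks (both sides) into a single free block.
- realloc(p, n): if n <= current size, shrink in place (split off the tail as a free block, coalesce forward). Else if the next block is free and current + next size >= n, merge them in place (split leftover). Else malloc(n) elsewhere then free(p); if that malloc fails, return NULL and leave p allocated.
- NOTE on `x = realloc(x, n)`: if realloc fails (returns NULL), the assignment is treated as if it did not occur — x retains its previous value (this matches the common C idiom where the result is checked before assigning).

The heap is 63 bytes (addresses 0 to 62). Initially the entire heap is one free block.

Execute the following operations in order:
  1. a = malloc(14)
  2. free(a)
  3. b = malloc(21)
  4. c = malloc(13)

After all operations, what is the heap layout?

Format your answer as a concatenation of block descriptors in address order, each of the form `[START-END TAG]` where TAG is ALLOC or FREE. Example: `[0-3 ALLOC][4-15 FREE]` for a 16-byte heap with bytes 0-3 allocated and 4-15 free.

Answer: [0-20 ALLOC][21-33 ALLOC][34-62 FREE]

Derivation:
Op 1: a = malloc(14) -> a = 0; heap: [0-13 ALLOC][14-62 FREE]
Op 2: free(a) -> (freed a); heap: [0-62 FREE]
Op 3: b = malloc(21) -> b = 0; heap: [0-20 ALLOC][21-62 FREE]
Op 4: c = malloc(13) -> c = 21; heap: [0-20 ALLOC][21-33 ALLOC][34-62 FREE]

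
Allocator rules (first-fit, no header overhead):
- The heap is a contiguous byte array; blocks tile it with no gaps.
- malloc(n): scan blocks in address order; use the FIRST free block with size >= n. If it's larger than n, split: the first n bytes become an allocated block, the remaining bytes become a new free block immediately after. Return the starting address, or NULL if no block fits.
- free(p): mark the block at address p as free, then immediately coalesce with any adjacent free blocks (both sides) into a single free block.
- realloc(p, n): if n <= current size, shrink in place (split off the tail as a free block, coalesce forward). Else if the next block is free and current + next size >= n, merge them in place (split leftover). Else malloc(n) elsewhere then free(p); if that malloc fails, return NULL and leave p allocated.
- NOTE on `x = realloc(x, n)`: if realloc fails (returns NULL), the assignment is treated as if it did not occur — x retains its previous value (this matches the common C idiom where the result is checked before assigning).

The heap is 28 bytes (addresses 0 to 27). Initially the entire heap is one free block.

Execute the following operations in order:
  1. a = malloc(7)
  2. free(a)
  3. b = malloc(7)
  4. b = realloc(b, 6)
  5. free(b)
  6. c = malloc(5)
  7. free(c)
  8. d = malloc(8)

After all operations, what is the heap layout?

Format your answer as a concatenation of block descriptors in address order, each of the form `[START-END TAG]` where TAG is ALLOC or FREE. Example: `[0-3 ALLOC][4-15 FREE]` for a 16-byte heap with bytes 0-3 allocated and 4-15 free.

Answer: [0-7 ALLOC][8-27 FREE]

Derivation:
Op 1: a = malloc(7) -> a = 0; heap: [0-6 ALLOC][7-27 FREE]
Op 2: free(a) -> (freed a); heap: [0-27 FREE]
Op 3: b = malloc(7) -> b = 0; heap: [0-6 ALLOC][7-27 FREE]
Op 4: b = realloc(b, 6) -> b = 0; heap: [0-5 ALLOC][6-27 FREE]
Op 5: free(b) -> (freed b); heap: [0-27 FREE]
Op 6: c = malloc(5) -> c = 0; heap: [0-4 ALLOC][5-27 FREE]
Op 7: free(c) -> (freed c); heap: [0-27 FREE]
Op 8: d = malloc(8) -> d = 0; heap: [0-7 ALLOC][8-27 FREE]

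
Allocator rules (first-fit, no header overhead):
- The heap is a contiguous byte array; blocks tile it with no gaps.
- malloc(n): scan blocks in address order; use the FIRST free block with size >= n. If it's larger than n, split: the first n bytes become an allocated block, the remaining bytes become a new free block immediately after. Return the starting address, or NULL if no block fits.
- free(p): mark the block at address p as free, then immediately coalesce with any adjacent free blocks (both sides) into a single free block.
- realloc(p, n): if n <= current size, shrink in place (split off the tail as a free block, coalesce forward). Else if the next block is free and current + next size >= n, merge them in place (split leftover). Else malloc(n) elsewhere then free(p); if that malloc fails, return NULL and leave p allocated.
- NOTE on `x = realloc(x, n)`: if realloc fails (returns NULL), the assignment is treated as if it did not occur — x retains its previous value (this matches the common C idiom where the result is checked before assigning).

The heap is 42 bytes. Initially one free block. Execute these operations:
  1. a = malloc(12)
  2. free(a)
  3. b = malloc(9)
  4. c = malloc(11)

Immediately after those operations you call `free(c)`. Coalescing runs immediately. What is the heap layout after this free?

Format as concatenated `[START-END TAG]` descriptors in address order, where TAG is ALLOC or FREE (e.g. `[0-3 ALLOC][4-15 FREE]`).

Op 1: a = malloc(12) -> a = 0; heap: [0-11 ALLOC][12-41 FREE]
Op 2: free(a) -> (freed a); heap: [0-41 FREE]
Op 3: b = malloc(9) -> b = 0; heap: [0-8 ALLOC][9-41 FREE]
Op 4: c = malloc(11) -> c = 9; heap: [0-8 ALLOC][9-19 ALLOC][20-41 FREE]
free(c): c = 9 -> block [9-19 ALLOC]; mark free, coalesce with adjacent free neighbors -> [0-8 ALLOC][9-41 FREE]

Answer: [0-8 ALLOC][9-41 FREE]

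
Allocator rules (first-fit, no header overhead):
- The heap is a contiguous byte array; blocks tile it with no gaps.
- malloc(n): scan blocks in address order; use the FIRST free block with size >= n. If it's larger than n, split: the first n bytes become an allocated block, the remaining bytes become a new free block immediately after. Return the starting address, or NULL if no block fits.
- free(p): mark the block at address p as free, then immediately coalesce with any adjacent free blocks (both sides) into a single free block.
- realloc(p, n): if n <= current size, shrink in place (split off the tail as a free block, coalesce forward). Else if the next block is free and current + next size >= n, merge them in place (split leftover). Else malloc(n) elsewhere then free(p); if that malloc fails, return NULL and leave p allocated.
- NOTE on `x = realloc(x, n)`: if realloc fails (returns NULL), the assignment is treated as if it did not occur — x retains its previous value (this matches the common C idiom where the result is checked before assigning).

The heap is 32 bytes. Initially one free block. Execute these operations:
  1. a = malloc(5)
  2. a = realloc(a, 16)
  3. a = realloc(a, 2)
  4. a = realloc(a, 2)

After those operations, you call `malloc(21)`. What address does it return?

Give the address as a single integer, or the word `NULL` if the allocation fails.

Op 1: a = malloc(5) -> a = 0; heap: [0-4 ALLOC][5-31 FREE]
Op 2: a = realloc(a, 16) -> a = 0; heap: [0-15 ALLOC][16-31 FREE]
Op 3: a = realloc(a, 2) -> a = 0; heap: [0-1 ALLOC][2-31 FREE]
Op 4: a = realloc(a, 2) -> a = 0; heap: [0-1 ALLOC][2-31 FREE]
malloc(21): first-fit scan over [0-1 ALLOC][2-31 FREE] -> 2

Answer: 2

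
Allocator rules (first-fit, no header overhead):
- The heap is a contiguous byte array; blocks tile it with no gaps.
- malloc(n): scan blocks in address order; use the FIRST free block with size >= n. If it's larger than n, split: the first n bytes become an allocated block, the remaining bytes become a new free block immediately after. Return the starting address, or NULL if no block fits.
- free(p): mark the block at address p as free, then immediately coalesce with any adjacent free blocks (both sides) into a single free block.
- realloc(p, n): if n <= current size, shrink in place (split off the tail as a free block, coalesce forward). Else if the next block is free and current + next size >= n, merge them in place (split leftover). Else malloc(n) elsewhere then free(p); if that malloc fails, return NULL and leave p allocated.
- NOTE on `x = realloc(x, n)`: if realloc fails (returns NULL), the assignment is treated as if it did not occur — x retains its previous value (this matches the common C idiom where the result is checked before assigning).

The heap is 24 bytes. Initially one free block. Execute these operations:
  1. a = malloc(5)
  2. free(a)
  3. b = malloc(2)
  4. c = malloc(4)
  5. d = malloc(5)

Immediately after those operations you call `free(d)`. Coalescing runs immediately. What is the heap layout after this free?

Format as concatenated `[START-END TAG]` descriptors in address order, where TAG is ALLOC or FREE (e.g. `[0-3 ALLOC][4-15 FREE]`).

Op 1: a = malloc(5) -> a = 0; heap: [0-4 ALLOC][5-23 FREE]
Op 2: free(a) -> (freed a); heap: [0-23 FREE]
Op 3: b = malloc(2) -> b = 0; heap: [0-1 ALLOC][2-23 FREE]
Op 4: c = malloc(4) -> c = 2; heap: [0-1 ALLOC][2-5 ALLOC][6-23 FREE]
Op 5: d = malloc(5) -> d = 6; heap: [0-1 ALLOC][2-5 ALLOC][6-10 ALLOC][11-23 FREE]
free(d): d = 6 -> block [6-10 ALLOC]; mark free, coalesce with adjacent free neighbors -> [0-1 ALLOC][2-5 ALLOC][6-23 FREE]

Answer: [0-1 ALLOC][2-5 ALLOC][6-23 FREE]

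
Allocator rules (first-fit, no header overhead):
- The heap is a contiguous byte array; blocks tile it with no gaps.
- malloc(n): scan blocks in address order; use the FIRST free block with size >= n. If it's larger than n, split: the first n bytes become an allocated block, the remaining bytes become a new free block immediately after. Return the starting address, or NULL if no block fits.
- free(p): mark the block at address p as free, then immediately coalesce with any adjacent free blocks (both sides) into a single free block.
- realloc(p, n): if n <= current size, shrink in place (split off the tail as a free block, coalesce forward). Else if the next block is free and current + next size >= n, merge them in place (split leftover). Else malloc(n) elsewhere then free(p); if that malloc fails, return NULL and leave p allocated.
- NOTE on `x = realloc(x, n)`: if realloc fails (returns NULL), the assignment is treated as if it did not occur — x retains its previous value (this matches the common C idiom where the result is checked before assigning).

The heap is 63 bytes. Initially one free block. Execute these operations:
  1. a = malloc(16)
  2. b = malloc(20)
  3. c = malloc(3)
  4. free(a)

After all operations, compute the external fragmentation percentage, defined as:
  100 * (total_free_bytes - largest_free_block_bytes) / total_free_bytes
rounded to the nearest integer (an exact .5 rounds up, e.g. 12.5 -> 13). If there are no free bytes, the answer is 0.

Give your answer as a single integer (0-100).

Op 1: a = malloc(16) -> a = 0; heap: [0-15 ALLOC][16-62 FREE]
Op 2: b = malloc(20) -> b = 16; heap: [0-15 ALLOC][16-35 ALLOC][36-62 FREE]
Op 3: c = malloc(3) -> c = 36; heap: [0-15 ALLOC][16-35 ALLOC][36-38 ALLOC][39-62 FREE]
Op 4: free(a) -> (freed a); heap: [0-15 FREE][16-35 ALLOC][36-38 ALLOC][39-62 FREE]
Free blocks: [16 24] total_free=40 largest=24 -> 100*(40-24)/40 = 1600/40 = 40

Answer: 40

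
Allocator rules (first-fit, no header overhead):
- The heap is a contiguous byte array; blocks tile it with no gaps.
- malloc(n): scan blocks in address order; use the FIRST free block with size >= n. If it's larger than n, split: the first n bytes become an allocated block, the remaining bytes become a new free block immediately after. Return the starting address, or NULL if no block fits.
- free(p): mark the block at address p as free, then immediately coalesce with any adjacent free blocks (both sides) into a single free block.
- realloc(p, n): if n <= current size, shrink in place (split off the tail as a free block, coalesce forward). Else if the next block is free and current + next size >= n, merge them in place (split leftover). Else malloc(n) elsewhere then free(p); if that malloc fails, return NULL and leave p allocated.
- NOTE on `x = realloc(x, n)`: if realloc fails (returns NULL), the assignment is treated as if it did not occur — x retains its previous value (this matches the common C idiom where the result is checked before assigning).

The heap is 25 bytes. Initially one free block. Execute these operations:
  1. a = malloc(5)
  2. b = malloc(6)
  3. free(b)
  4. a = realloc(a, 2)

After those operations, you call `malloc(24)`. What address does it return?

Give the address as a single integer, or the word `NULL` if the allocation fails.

Answer: NULL

Derivation:
Op 1: a = malloc(5) -> a = 0; heap: [0-4 ALLOC][5-24 FREE]
Op 2: b = malloc(6) -> b = 5; heap: [0-4 ALLOC][5-10 ALLOC][11-24 FREE]
Op 3: free(b) -> (freed b); heap: [0-4 ALLOC][5-24 FREE]
Op 4: a = realloc(a, 2) -> a = 0; heap: [0-1 ALLOC][2-24 FREE]
malloc(24): first-fit scan over [0-1 ALLOC][2-24 FREE] -> NULL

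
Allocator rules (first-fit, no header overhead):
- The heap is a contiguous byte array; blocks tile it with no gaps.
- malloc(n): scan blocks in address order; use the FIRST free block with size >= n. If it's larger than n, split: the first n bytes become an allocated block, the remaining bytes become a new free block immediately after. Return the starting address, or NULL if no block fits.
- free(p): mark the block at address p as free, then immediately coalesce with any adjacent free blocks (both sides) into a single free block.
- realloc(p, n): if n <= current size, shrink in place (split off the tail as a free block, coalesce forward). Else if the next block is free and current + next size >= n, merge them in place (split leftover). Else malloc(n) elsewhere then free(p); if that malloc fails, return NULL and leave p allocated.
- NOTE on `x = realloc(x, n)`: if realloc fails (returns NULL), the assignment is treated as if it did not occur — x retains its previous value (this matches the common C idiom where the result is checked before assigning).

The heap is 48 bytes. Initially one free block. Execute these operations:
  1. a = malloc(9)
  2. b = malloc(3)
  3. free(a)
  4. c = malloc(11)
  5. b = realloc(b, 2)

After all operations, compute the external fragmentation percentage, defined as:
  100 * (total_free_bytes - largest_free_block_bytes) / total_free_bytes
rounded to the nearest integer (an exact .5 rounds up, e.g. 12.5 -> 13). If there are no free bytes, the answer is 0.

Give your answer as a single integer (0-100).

Answer: 29

Derivation:
Op 1: a = malloc(9) -> a = 0; heap: [0-8 ALLOC][9-47 FREE]
Op 2: b = malloc(3) -> b = 9; heap: [0-8 ALLOC][9-11 ALLOC][12-47 FREE]
Op 3: free(a) -> (freed a); heap: [0-8 FREE][9-11 ALLOC][12-47 FREE]
Op 4: c = malloc(11) -> c = 12; heap: [0-8 FREE][9-11 ALLOC][12-22 ALLOC][23-47 FREE]
Op 5: b = realloc(b, 2) -> b = 9; heap: [0-8 FREE][9-10 ALLOC][11-11 FREE][12-22 ALLOC][23-47 FREE]
Free blocks: [9 1 25] total_free=35 largest=25 -> 100*(35-25)/35 = 1000/35 ≈ 28.571 -> rounds to 29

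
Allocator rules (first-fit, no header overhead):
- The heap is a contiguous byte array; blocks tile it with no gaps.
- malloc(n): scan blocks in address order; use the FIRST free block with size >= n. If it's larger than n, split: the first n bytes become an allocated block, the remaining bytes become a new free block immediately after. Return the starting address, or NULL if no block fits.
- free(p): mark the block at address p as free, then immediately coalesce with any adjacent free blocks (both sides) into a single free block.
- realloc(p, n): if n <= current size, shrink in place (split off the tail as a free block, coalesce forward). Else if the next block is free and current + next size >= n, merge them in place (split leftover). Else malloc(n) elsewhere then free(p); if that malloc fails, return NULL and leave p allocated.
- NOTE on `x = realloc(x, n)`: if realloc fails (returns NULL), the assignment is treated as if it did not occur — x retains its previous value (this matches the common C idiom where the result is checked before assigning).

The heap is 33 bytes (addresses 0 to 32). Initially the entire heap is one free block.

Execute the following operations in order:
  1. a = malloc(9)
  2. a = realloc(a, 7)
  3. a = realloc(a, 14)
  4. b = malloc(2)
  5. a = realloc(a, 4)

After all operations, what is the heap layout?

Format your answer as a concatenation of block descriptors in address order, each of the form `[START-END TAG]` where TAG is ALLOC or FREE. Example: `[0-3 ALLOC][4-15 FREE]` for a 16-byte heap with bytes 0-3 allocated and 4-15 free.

Answer: [0-3 ALLOC][4-13 FREE][14-15 ALLOC][16-32 FREE]

Derivation:
Op 1: a = malloc(9) -> a = 0; heap: [0-8 ALLOC][9-32 FREE]
Op 2: a = realloc(a, 7) -> a = 0; heap: [0-6 ALLOC][7-32 FREE]
Op 3: a = realloc(a, 14) -> a = 0; heap: [0-13 ALLOC][14-32 FREE]
Op 4: b = malloc(2) -> b = 14; heap: [0-13 ALLOC][14-15 ALLOC][16-32 FREE]
Op 5: a = realloc(a, 4) -> a = 0; heap: [0-3 ALLOC][4-13 FREE][14-15 ALLOC][16-32 FREE]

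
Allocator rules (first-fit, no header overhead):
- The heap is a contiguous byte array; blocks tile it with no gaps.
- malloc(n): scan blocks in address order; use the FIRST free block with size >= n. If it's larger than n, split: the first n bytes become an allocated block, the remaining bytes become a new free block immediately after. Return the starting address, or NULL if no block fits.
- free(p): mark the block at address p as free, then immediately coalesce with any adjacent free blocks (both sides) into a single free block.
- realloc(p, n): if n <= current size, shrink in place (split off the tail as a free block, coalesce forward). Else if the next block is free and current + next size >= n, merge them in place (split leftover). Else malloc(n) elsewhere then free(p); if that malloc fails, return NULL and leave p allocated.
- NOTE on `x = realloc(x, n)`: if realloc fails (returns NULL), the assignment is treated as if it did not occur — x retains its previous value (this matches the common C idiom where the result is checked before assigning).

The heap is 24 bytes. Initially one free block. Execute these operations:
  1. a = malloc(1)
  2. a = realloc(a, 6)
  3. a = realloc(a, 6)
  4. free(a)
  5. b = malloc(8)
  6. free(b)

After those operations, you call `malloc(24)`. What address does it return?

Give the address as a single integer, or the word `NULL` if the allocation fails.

Op 1: a = malloc(1) -> a = 0; heap: [0-0 ALLOC][1-23 FREE]
Op 2: a = realloc(a, 6) -> a = 0; heap: [0-5 ALLOC][6-23 FREE]
Op 3: a = realloc(a, 6) -> a = 0; heap: [0-5 ALLOC][6-23 FREE]
Op 4: free(a) -> (freed a); heap: [0-23 FREE]
Op 5: b = malloc(8) -> b = 0; heap: [0-7 ALLOC][8-23 FREE]
Op 6: free(b) -> (freed b); heap: [0-23 FREE]
malloc(24): first-fit scan over [0-23 FREE] -> 0

Answer: 0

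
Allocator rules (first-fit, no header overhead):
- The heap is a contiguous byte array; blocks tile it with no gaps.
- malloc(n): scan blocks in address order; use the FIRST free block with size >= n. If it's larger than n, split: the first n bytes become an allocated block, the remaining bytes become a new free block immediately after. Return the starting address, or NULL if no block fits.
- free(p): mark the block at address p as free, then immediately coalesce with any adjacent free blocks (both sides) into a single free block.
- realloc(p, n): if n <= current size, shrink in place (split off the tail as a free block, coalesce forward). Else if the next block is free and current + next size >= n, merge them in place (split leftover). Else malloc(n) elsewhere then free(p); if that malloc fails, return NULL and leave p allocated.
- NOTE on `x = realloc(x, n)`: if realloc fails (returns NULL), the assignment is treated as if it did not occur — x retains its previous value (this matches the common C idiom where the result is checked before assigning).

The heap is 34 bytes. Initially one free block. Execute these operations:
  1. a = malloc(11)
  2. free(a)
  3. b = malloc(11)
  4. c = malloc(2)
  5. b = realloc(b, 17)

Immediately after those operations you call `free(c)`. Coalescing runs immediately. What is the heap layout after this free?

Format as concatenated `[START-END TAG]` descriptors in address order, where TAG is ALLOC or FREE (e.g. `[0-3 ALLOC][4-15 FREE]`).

Op 1: a = malloc(11) -> a = 0; heap: [0-10 ALLOC][11-33 FREE]
Op 2: free(a) -> (freed a); heap: [0-33 FREE]
Op 3: b = malloc(11) -> b = 0; heap: [0-10 ALLOC][11-33 FREE]
Op 4: c = malloc(2) -> c = 11; heap: [0-10 ALLOC][11-12 ALLOC][13-33 FREE]
Op 5: b = realloc(b, 17) -> b = 13; heap: [0-10 FREE][11-12 ALLOC][13-29 ALLOC][30-33 FREE]
free(c): c = 11 -> block [11-12 ALLOC]; mark free, coalesce with adjacent free neighbors -> [0-12 FREE][13-29 ALLOC][30-33 FREE]

Answer: [0-12 FREE][13-29 ALLOC][30-33 FREE]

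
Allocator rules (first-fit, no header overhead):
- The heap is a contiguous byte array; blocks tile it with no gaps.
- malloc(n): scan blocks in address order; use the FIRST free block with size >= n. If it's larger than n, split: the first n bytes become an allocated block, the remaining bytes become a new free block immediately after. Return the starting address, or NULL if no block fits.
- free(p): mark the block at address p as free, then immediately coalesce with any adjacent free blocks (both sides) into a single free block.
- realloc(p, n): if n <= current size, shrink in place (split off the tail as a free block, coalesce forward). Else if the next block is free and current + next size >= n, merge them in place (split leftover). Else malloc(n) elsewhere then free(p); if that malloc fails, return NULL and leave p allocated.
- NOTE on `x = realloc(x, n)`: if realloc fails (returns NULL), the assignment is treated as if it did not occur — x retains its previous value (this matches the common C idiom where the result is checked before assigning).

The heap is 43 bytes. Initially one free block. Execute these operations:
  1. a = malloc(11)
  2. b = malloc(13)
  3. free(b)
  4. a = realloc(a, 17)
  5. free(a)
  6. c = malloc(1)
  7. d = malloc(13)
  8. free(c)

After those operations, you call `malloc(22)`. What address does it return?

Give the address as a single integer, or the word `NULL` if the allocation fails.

Op 1: a = malloc(11) -> a = 0; heap: [0-10 ALLOC][11-42 FREE]
Op 2: b = malloc(13) -> b = 11; heap: [0-10 ALLOC][11-23 ALLOC][24-42 FREE]
Op 3: free(b) -> (freed b); heap: [0-10 ALLOC][11-42 FREE]
Op 4: a = realloc(a, 17) -> a = 0; heap: [0-16 ALLOC][17-42 FREE]
Op 5: free(a) -> (freed a); heap: [0-42 FREE]
Op 6: c = malloc(1) -> c = 0; heap: [0-0 ALLOC][1-42 FREE]
Op 7: d = malloc(13) -> d = 1; heap: [0-0 ALLOC][1-13 ALLOC][14-42 FREE]
Op 8: free(c) -> (freed c); heap: [0-0 FREE][1-13 ALLOC][14-42 FREE]
malloc(22): first-fit scan over [0-0 FREE][1-13 ALLOC][14-42 FREE] -> 14

Answer: 14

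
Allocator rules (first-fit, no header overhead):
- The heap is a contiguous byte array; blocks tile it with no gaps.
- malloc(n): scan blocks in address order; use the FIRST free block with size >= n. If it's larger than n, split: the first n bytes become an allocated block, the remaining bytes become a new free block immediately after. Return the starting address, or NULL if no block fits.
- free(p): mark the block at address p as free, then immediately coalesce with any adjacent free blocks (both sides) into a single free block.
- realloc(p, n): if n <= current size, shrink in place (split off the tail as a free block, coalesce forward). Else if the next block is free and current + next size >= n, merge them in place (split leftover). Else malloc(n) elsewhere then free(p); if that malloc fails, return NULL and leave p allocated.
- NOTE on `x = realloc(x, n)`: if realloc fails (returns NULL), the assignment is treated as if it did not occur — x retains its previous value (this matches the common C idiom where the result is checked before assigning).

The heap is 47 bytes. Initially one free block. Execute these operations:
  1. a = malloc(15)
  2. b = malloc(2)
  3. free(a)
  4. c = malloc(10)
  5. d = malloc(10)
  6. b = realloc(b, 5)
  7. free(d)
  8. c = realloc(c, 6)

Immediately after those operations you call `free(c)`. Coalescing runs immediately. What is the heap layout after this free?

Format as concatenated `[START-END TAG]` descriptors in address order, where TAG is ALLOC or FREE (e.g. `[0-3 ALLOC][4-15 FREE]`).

Op 1: a = malloc(15) -> a = 0; heap: [0-14 ALLOC][15-46 FREE]
Op 2: b = malloc(2) -> b = 15; heap: [0-14 ALLOC][15-16 ALLOC][17-46 FREE]
Op 3: free(a) -> (freed a); heap: [0-14 FREE][15-16 ALLOC][17-46 FREE]
Op 4: c = malloc(10) -> c = 0; heap: [0-9 ALLOC][10-14 FREE][15-16 ALLOC][17-46 FREE]
Op 5: d = malloc(10) -> d = 17; heap: [0-9 ALLOC][10-14 FREE][15-16 ALLOC][17-26 ALLOC][27-46 FREE]
Op 6: b = realloc(b, 5) -> b = 10; heap: [0-9 ALLOC][10-14 ALLOC][15-16 FREE][17-26 ALLOC][27-46 FREE]
Op 7: free(d) -> (freed d); heap: [0-9 ALLOC][10-14 ALLOC][15-46 FREE]
Op 8: c = realloc(c, 6) -> c = 0; heap: [0-5 ALLOC][6-9 FREE][10-14 ALLOC][15-46 FREE]
free(c): c = 0 -> block [0-5 ALLOC]; mark free, coalesce with adjacent free neighbors -> [0-9 FREE][10-14 ALLOC][15-46 FREE]

Answer: [0-9 FREE][10-14 ALLOC][15-46 FREE]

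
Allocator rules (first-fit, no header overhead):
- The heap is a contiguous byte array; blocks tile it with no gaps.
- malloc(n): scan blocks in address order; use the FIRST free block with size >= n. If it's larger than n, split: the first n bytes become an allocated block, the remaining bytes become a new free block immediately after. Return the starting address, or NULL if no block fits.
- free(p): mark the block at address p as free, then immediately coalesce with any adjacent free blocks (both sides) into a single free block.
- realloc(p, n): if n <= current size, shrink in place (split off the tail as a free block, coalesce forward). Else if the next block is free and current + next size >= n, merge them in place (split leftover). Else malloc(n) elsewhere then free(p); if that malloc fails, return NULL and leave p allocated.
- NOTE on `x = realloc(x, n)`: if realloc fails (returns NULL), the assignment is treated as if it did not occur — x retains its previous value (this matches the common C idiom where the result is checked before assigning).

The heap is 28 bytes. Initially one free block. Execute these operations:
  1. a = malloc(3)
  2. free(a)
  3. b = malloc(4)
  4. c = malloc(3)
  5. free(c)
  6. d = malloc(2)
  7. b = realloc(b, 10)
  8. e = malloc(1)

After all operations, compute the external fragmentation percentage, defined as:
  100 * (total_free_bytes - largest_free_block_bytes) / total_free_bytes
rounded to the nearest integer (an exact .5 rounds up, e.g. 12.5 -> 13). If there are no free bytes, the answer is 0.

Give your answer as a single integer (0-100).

Op 1: a = malloc(3) -> a = 0; heap: [0-2 ALLOC][3-27 FREE]
Op 2: free(a) -> (freed a); heap: [0-27 FREE]
Op 3: b = malloc(4) -> b = 0; heap: [0-3 ALLOC][4-27 FREE]
Op 4: c = malloc(3) -> c = 4; heap: [0-3 ALLOC][4-6 ALLOC][7-27 FREE]
Op 5: free(c) -> (freed c); heap: [0-3 ALLOC][4-27 FREE]
Op 6: d = malloc(2) -> d = 4; heap: [0-3 ALLOC][4-5 ALLOC][6-27 FREE]
Op 7: b = realloc(b, 10) -> b = 6; heap: [0-3 FREE][4-5 ALLOC][6-15 ALLOC][16-27 FREE]
Op 8: e = malloc(1) -> e = 0; heap: [0-0 ALLOC][1-3 FREE][4-5 ALLOC][6-15 ALLOC][16-27 FREE]
Free blocks: [3 12] total_free=15 largest=12 -> 100*(15-12)/15 = 300/15 = 20

Answer: 20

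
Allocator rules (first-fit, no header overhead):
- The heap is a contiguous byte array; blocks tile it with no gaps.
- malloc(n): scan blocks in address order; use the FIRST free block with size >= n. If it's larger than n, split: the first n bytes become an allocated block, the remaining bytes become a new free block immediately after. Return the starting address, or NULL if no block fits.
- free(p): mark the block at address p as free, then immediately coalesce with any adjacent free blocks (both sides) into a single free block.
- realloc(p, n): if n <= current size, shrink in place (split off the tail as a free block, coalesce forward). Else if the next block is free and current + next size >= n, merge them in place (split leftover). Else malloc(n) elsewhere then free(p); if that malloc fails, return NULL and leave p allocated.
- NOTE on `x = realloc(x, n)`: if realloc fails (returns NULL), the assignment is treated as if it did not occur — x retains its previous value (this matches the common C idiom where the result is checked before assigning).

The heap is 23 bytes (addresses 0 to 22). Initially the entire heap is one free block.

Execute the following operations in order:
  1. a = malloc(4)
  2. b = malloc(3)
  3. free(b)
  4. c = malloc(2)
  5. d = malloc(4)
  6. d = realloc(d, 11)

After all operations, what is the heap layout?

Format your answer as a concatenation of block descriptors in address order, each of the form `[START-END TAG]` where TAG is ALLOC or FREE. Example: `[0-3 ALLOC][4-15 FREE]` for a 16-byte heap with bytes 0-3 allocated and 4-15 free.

Op 1: a = malloc(4) -> a = 0; heap: [0-3 ALLOC][4-22 FREE]
Op 2: b = malloc(3) -> b = 4; heap: [0-3 ALLOC][4-6 ALLOC][7-22 FREE]
Op 3: free(b) -> (freed b); heap: [0-3 ALLOC][4-22 FREE]
Op 4: c = malloc(2) -> c = 4; heap: [0-3 ALLOC][4-5 ALLOC][6-22 FREE]
Op 5: d = malloc(4) -> d = 6; heap: [0-3 ALLOC][4-5 ALLOC][6-9 ALLOC][10-22 FREE]
Op 6: d = realloc(d, 11) -> d = 6; heap: [0-3 ALLOC][4-5 ALLOC][6-16 ALLOC][17-22 FREE]

Answer: [0-3 ALLOC][4-5 ALLOC][6-16 ALLOC][17-22 FREE]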